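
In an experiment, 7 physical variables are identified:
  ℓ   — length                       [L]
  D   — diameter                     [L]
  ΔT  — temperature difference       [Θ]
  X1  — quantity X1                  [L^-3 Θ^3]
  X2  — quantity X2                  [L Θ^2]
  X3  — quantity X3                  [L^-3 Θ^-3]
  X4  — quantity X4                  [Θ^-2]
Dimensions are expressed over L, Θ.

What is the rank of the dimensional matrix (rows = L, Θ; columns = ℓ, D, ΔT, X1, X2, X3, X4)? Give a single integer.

Exponent matrix [L,Θ] × [ℓ,D,ΔT,X1,X2,X3,X4]:
  L: [ 1  1  0 -3  1 -3  0]
  Θ: [ 0  0  1  3  2 -3 -2]
Row reduction gives pivot columns ℓ,ΔT; rank = 2

2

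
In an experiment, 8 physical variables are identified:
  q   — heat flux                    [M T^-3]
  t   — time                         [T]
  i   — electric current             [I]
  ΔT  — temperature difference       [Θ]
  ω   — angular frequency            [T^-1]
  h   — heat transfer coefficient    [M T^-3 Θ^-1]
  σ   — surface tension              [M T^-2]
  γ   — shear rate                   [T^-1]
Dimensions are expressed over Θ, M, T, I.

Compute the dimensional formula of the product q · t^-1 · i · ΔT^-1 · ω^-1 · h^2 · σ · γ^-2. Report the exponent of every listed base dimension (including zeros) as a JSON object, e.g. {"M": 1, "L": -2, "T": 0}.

{"Θ": -3, "M": 4, "T": -9, "I": 1}

Write exponents as rows Θ,M,T,I / cols q,t,i,ΔT,ω,h,σ,γ:
  Θ: [ 0  0  0  1  0 -1  0  0]
  M: [ 1  0  0  0  0  1  1  0]
  T: [-3  1  0  0 -1 -3 -2 -1]
  I: [ 0  0  1  0  0  0  0  0]
  [Θ]: (1)·0+(-1)·0+(1)·0+(-1)·1+(-1)·0+(2)·-1+(1)·0+(-2)·0 = -3
  [M]: (1)·1+(-1)·0+(1)·0+(-1)·0+(-1)·0+(2)·1+(1)·1+(-2)·0 = 4
  [T]: (1)·-3+(-1)·1+(1)·0+(-1)·0+(-1)·-1+(2)·-3+(1)·-2+(-2)·-1 = -9
  [I]: (1)·0+(-1)·0+(1)·1+(-1)·0+(-1)·0+(2)·0+(1)·0+(-2)·0 = 1
⇒ Θ^-3 M^4 T^-9 I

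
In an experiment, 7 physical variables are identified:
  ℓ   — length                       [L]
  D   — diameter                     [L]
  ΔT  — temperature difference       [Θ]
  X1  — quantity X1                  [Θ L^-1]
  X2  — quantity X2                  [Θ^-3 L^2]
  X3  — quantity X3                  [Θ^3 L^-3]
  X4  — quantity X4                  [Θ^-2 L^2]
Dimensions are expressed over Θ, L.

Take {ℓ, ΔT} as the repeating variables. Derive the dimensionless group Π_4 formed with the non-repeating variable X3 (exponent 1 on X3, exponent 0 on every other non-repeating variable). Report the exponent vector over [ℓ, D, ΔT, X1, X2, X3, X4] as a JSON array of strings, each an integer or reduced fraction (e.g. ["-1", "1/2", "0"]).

["3", "0", "-3", "0", "0", "1", "0"]

Dimensional matrix (Θ×L by ℓ×D×ΔT×X1×X2×X3×X4):
  Θ: [ 0  0  1  1 -3  3 -2]
  L: [ 1  1  0 -1  2 -3  2]
RREF → pivots at {ℓ,ΔT} ⇒ r = 2
Pivot set = {ℓ,ΔT}, free = {D,X1,X2,X3,X4}
RREF:
  r0: [   1    1    0   -1    2   -3    2]
  r1: [   0    0    1    1   -3    3   -2]
Fix exponent of X3 at 1, D at 0, X1 at 0, X2 at 0, X4 at 0; solve each RREF row for its pivot's exponent:
  r0: exp(ℓ) + (-3)·1 = 0 ⇒ exp(ℓ) = 3
  r1: exp(ΔT) + (3)·1 = 0 ⇒ exp(ΔT) = -3
Π_4 = ℓ^3 · ΔT^-3 · X3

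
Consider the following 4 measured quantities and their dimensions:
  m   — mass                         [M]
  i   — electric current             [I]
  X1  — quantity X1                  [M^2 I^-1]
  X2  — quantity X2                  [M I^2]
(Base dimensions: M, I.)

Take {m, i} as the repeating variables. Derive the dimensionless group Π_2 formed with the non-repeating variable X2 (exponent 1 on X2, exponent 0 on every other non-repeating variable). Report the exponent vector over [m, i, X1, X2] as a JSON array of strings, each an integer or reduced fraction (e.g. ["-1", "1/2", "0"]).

["-1", "-2", "0", "1"]

Exponent matrix [M,I] × [m,i,X1,X2]:
  M: [ 1  0  2  1]
  I: [ 0  1 -1  2]
Row reduction gives pivot columns m,i; rank = 2
Pivot set = {m,i}, free = {X1,X2}
RREF:
  r0: [   1    0    2    1]
  r1: [   0    1   -1    2]
Fix exponent of X2 at 1, X1 at 0; solve each RREF row for its pivot's exponent:
  r0: exp(m) + (1)·1 = 0 ⇒ exp(m) = -1
  r1: exp(i) + (2)·1 = 0 ⇒ exp(i) = -2
Π_2 = m^-1 · i^-2 · X2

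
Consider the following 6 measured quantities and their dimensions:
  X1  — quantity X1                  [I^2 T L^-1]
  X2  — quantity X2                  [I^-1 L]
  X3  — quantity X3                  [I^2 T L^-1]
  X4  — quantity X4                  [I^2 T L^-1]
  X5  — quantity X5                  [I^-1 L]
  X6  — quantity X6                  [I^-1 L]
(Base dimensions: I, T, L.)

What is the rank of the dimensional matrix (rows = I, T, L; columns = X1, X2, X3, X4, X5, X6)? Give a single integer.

Dimensional matrix (I×T×L by X1×X2×X3×X4×X5×X6):
  I: [ 2 -1  2  2 -1 -1]
  T: [ 1  0  1  1  0  0]
  L: [-1  1 -1 -1  1  1]
Echelon form has 2 nonzero rows (pivots: X1,X2)

2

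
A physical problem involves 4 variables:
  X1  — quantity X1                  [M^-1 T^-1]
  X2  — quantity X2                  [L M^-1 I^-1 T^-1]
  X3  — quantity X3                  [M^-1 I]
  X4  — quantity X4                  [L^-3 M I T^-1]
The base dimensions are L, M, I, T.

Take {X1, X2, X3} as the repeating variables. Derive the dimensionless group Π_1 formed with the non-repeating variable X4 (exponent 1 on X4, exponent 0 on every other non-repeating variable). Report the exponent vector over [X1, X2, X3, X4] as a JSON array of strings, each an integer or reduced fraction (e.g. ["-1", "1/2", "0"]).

["-4", "3", "2", "1"]

Exponent matrix [L,M,I,T] × [X1,X2,X3,X4]:
  L: [ 0  1  0 -3]
  M: [-1 -1 -1  1]
  I: [ 0 -1  1  1]
  T: [-1 -1  0 -1]
Row reduction gives pivot columns X1,X2,X3; rank = 3
Repeat: X1,X2,X3; free: X4
RREF:
  r0: [   1    0    0    4]
  r1: [   0    1    0   -3]
  r2: [   0    0    1   -2]
  r3: [   0    0    0    0]
Fix exponent of X4 at 1; solve each RREF row for its pivot's exponent:
  r0: exp(X1) + (4)·1 = 0 ⇒ exp(X1) = -4
  r1: exp(X2) + (-3)·1 = 0 ⇒ exp(X2) = 3
  r2: exp(X3) + (-2)·1 = 0 ⇒ exp(X3) = 2
Π_1 = X1^-4 · X2^3 · X3^2 · X4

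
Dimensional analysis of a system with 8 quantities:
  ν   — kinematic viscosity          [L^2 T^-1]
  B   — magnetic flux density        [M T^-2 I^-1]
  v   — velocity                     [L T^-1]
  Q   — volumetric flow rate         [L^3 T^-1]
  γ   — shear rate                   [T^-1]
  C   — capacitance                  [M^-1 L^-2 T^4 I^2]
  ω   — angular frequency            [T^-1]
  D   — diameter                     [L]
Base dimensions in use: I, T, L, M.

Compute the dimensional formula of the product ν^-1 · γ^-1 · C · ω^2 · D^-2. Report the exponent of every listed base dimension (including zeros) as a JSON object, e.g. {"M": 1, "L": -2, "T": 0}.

{"I": 2, "T": 4, "L": -6, "M": -1}

Exponent matrix [I,T,L,M] × [ν,B,v,Q,γ,C,ω,D]:
  I: [ 0 -1  0  0  0  2  0  0]
  T: [-1 -2 -1 -1 -1  4 -1  0]
  L: [ 2  0  1  3  0 -2  0  1]
  M: [ 0  1  0  0  0 -1  0  0]
  [I]: (-1)·0+(-1)·0+(1)·2+(2)·0+(-2)·0 = 2
  [T]: (-1)·-1+(-1)·-1+(1)·4+(2)·-1+(-2)·0 = 4
  [L]: (-1)·2+(-1)·0+(1)·-2+(2)·0+(-2)·1 = -6
  [M]: (-1)·0+(-1)·0+(1)·-1+(2)·0+(-2)·0 = -1
⇒ I^2 T^4 L^-6 M^-1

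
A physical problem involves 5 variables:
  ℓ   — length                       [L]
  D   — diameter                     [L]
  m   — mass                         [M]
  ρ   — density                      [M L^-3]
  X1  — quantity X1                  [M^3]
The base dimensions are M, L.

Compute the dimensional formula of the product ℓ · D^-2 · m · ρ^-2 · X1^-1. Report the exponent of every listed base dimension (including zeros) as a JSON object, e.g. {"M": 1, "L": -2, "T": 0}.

Dimensional matrix (M×L by ℓ×D×m×ρ×X1):
  M: [ 0  0  1  1  3]
  L: [ 1  1  0 -3  0]
  [M]: (1)·0+(-2)·0+(1)·1+(-2)·1+(-1)·3 = -4
  [L]: (1)·1+(-2)·1+(1)·0+(-2)·-3+(-1)·0 = 5
⇒ M^-4 L^5

{"M": -4, "L": 5}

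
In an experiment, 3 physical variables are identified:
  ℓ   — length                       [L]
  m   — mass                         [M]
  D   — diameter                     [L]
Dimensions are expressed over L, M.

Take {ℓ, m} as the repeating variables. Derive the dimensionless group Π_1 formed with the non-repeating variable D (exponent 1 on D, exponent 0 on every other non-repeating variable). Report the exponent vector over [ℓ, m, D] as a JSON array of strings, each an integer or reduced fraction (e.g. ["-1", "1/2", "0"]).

Dimensional matrix (L×M by ℓ×m×D):
  L: [ 1  0  1]
  M: [ 0  1  0]
Echelon form has 2 nonzero rows (pivots: ℓ,m)
Pivot set = {ℓ,m}, free = {D}
RREF:
  r0: [   1    0    1]
  r1: [   0    1    0]
Fix exponent of D at 1; solve each RREF row for its pivot's exponent:
  r0: exp(ℓ) + (1)·1 = 0 ⇒ exp(ℓ) = -1
  r1: exp(m) + (0)·1 = 0 ⇒ exp(m) = 0
Π_1 = ℓ^-1 · D

["-1", "0", "1"]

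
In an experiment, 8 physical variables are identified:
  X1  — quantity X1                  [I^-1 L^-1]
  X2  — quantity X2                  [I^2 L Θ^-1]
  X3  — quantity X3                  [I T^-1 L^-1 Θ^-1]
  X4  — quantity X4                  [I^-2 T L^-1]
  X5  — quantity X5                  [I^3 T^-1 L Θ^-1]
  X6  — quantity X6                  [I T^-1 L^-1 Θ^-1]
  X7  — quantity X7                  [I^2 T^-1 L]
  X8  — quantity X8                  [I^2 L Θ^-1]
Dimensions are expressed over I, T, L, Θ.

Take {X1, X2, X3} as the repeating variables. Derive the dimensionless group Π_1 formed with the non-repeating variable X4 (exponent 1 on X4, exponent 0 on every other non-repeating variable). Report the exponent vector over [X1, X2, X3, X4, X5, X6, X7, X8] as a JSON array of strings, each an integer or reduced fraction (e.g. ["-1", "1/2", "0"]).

["-3", "-1", "1", "1", "0", "0", "0", "0"]

Exponent matrix [I,T,L,Θ] × [X1,X2,X3,X4,X5,X6,X7,X8]:
  I: [-1  2  1 -2  3  1  2  2]
  T: [ 0  0 -1  1 -1 -1 -1  0]
  L: [-1  1 -1 -1  1 -1  1  1]
  Θ: [ 0 -1 -1  0 -1 -1  0 -1]
Echelon form has 3 nonzero rows (pivots: X1,X2,X3)
Pivot set = {X1,X2,X3}, free = {X4,X5,X6,X7,X8}
RREF:
  r0: [   1    0    0    3   -2    0   -3    0]
  r1: [   0    1    0    1    0    0   -1    1]
  r2: [   0    0    1   -1    1    1    1    0]
  r3: [   0    0    0    0    0    0    0    0]
Fix exponent of X4 at 1, X5 at 0, X6 at 0, X7 at 0, X8 at 0; solve each RREF row for its pivot's exponent:
  r0: exp(X1) + (3)·1 = 0 ⇒ exp(X1) = -3
  r1: exp(X2) + (1)·1 = 0 ⇒ exp(X2) = -1
  r2: exp(X3) + (-1)·1 = 0 ⇒ exp(X3) = 1
Π_1 = X1^-3 · X2^-1 · X3 · X4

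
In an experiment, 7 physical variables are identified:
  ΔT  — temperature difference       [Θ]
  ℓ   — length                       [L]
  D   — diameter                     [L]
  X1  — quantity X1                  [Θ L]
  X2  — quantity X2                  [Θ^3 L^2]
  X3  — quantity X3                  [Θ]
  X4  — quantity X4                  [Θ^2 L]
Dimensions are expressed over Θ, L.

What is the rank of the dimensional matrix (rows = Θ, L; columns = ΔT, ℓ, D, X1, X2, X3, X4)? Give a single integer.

2

Dimensional matrix (Θ×L by ΔT×ℓ×D×X1×X2×X3×X4):
  Θ: [ 1  0  0  1  3  1  2]
  L: [ 0  1  1  1  2  0  1]
Row reduction gives pivot columns ΔT,ℓ; rank = 2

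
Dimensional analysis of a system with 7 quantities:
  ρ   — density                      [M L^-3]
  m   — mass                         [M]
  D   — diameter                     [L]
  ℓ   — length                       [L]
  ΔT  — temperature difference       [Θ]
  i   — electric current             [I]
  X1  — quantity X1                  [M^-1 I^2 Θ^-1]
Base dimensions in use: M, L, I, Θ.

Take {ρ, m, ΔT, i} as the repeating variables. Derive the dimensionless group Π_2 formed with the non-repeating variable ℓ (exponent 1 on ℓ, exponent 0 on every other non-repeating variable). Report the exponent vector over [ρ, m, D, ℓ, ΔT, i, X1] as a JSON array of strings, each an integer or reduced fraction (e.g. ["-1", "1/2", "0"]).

Dimensional matrix (M×L×I×Θ by ρ×m×D×ℓ×ΔT×i×X1):
  M: [ 1  1  0  0  0  0 -1]
  L: [-3  0  1  1  0  0  0]
  I: [ 0  0  0  0  0  1  2]
  Θ: [ 0  0  0  0  1  0 -1]
Row reduction gives pivot columns ρ,m,ΔT,i; rank = 4
Repeat: ρ,m,ΔT,i; free: D,ℓ,X1
RREF:
  r0: [   1    0 -1/3 -1/3    0    0    0]
  r1: [   0    1  1/3  1/3    0    0   -1]
  r2: [   0    0    0    0    1    0   -1]
  r3: [   0    0    0    0    0    1    2]
Fix exponent of ℓ at 1, D at 0, X1 at 0; solve each RREF row for its pivot's exponent:
  r0: exp(ρ) + (-1/3)·1 = 0 ⇒ exp(ρ) = 1/3
  r1: exp(m) + (1/3)·1 = 0 ⇒ exp(m) = -1/3
  r2: exp(ΔT) + (0)·1 = 0 ⇒ exp(ΔT) = 0
  r3: exp(i) + (0)·1 = 0 ⇒ exp(i) = 0
Π_2 = ρ^(1/3) · m^(-1/3) · ℓ

["1/3", "-1/3", "0", "1", "0", "0", "0"]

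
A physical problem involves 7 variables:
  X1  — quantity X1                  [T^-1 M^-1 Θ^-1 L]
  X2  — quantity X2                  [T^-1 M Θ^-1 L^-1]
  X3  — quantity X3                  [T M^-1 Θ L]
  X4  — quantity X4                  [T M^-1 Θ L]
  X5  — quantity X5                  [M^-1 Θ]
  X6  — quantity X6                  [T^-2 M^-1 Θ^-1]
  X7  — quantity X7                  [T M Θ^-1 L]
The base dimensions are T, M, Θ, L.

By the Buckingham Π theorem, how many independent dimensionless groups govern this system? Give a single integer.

4

Write exponents as rows T,M,Θ,L / cols X1,X2,X3,X4,X5,X6,X7:
  T: [-1 -1  1  1  0 -2  1]
  M: [-1  1 -1 -1 -1 -1  1]
  Θ: [-1 -1  1  1  1 -1 -1]
  L: [ 1 -1  1  1  0  0  1]
RREF → pivots at {X1,X2,X5} ⇒ r = 3
Π count = n − r = 7 − 3 = 4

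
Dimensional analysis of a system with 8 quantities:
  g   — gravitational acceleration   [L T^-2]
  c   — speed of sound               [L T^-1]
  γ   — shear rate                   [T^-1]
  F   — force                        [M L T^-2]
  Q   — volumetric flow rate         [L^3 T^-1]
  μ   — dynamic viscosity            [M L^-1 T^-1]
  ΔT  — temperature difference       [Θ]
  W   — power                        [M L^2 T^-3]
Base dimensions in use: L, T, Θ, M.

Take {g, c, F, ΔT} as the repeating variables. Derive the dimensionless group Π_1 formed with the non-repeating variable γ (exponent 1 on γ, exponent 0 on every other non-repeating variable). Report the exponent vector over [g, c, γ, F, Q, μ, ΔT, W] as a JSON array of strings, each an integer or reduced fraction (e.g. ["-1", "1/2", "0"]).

Write exponents as rows L,T,Θ,M / cols g,c,γ,F,Q,μ,ΔT,W:
  L: [ 1  1  0  1  3 -1  0  2]
  T: [-2 -1 -1 -2 -1 -1  0 -3]
  Θ: [ 0  0  0  0  0  0  1  0]
  M: [ 0  0  0  1  0  1  0  1]
RREF → pivots at {g,c,F,ΔT} ⇒ r = 4
Pivot set = {g,c,F,ΔT}, free = {γ,Q,μ,W}
RREF:
  r0: [   1    0    1    0   -2    1    0    0]
  r1: [   0    1   -1    0    5   -3    0    1]
  r2: [   0    0    0    1    0    1    0    1]
  r3: [   0    0    0    0    0    0    1    0]
Fix exponent of γ at 1, Q at 0, μ at 0, W at 0; solve each RREF row for its pivot's exponent:
  r0: exp(g) + (1)·1 = 0 ⇒ exp(g) = -1
  r1: exp(c) + (-1)·1 = 0 ⇒ exp(c) = 1
  r2: exp(F) + (0)·1 = 0 ⇒ exp(F) = 0
  r3: exp(ΔT) + (0)·1 = 0 ⇒ exp(ΔT) = 0
Π_1 = g^-1 · c · γ

["-1", "1", "1", "0", "0", "0", "0", "0"]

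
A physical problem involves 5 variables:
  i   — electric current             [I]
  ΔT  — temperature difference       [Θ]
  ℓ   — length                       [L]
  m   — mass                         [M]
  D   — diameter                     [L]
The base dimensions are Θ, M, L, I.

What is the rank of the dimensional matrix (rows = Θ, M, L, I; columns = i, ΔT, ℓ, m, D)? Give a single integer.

4

Dimensional matrix (Θ×M×L×I by i×ΔT×ℓ×m×D):
  Θ: [ 0  1  0  0  0]
  M: [ 0  0  0  1  0]
  L: [ 0  0  1  0  1]
  I: [ 1  0  0  0  0]
Echelon form has 4 nonzero rows (pivots: i,ΔT,ℓ,m)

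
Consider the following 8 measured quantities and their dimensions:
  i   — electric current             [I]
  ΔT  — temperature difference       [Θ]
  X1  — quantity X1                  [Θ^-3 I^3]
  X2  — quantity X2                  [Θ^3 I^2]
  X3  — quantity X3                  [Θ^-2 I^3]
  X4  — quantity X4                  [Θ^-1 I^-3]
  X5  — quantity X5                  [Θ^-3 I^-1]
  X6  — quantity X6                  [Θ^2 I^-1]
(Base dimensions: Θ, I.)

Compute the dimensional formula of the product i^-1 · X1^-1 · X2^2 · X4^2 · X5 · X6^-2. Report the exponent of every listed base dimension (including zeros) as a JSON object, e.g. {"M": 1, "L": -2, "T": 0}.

{"Θ": 0, "I": -5}

Exponent matrix [Θ,I] × [i,ΔT,X1,X2,X3,X4,X5,X6]:
  Θ: [ 0  1 -3  3 -2 -1 -3  2]
  I: [ 1  0  3  2  3 -3 -1 -1]
  [Θ]: (-1)·0+(-1)·-3+(2)·3+(2)·-1+(1)·-3+(-2)·2 = 0
  [I]: (-1)·1+(-1)·3+(2)·2+(2)·-3+(1)·-1+(-2)·-1 = -5
⇒ I^-5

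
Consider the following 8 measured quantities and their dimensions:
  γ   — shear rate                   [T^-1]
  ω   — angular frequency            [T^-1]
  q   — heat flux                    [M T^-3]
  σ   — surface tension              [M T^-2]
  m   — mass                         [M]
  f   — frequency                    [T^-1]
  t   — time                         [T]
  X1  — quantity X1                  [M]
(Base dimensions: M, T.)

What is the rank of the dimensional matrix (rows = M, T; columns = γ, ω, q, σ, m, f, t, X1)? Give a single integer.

Write exponents as rows M,T / cols γ,ω,q,σ,m,f,t,X1:
  M: [ 0  0  1  1  1  0  0  1]
  T: [-1 -1 -3 -2  0 -1  1  0]
Echelon form has 2 nonzero rows (pivots: γ,q)

2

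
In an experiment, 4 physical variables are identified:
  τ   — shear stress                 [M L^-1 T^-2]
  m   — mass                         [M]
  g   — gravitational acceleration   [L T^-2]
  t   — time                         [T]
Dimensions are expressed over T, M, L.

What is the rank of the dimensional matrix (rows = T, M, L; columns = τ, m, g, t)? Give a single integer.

Write exponents as rows T,M,L / cols τ,m,g,t:
  T: [-2  0 -2  1]
  M: [ 1  1  0  0]
  L: [-1  0  1  0]
RREF → pivots at {τ,m,g} ⇒ r = 3

3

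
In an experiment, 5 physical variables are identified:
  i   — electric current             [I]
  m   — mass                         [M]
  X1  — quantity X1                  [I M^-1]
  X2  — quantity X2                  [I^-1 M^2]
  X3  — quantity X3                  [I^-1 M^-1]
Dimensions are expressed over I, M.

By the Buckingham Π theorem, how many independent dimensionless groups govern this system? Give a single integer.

Write exponents as rows I,M / cols i,m,X1,X2,X3:
  I: [ 1  0  1 -1 -1]
  M: [ 0  1 -1  2 -1]
Echelon form has 2 nonzero rows (pivots: i,m)
n=5, r=2 ⇒ 3 dimensionless groups

3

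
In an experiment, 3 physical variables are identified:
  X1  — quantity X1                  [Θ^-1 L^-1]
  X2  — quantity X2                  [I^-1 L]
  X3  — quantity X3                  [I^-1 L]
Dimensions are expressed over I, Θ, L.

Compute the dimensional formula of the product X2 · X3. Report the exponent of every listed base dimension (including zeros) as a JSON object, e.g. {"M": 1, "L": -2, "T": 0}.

Exponent matrix [I,Θ,L] × [X1,X2,X3]:
  I: [ 0 -1 -1]
  Θ: [-1  0  0]
  L: [-1  1  1]
  [I]: (1)·-1+(1)·-1 = -2
  [Θ]: (1)·0+(1)·0 = 0
  [L]: (1)·1+(1)·1 = 2
⇒ I^-2 L^2

{"I": -2, "Θ": 0, "L": 2}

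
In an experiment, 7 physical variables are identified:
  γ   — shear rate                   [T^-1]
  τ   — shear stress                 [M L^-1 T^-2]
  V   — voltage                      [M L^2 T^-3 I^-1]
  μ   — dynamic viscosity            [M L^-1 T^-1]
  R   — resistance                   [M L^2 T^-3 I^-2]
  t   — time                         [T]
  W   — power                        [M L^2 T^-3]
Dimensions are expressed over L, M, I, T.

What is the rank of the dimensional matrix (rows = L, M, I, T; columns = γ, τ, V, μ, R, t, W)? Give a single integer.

4

Exponent matrix [L,M,I,T] × [γ,τ,V,μ,R,t,W]:
  L: [ 0 -1  2 -1  2  0  2]
  M: [ 0  1  1  1  1  0  1]
  I: [ 0  0 -1  0 -2  0  0]
  T: [-1 -2 -3 -1 -3  1 -3]
Row reduction gives pivot columns γ,τ,V,R; rank = 4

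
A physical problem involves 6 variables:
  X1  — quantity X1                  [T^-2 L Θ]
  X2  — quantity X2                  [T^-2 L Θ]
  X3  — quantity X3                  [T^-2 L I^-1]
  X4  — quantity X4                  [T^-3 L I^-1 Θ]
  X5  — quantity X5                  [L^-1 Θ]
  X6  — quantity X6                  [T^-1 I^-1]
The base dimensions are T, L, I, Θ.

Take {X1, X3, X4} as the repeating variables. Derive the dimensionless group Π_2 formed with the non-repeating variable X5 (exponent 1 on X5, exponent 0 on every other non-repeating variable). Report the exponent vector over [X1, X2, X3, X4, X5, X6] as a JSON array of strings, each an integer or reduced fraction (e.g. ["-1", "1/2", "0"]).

Write exponents as rows T,L,I,Θ / cols X1,X2,X3,X4,X5,X6:
  T: [-2 -2 -2 -3  0 -1]
  L: [ 1  1  1  1 -1  0]
  I: [ 0  0 -1 -1  0 -1]
  Θ: [ 1  1  0  1  1  0]
Row reduction gives pivot columns X1,X3,X4; rank = 3
Repeat: X1,X3,X4; free: X2,X5,X6
RREF:
  r0: [   1    1    0    0   -1   -1]
  r1: [   0    0    1    0   -2    0]
  r2: [   0    0    0    1    2    1]
  r3: [   0    0    0    0    0    0]
Fix exponent of X5 at 1, X2 at 0, X6 at 0; solve each RREF row for its pivot's exponent:
  r0: exp(X1) + (-1)·1 = 0 ⇒ exp(X1) = 1
  r1: exp(X3) + (-2)·1 = 0 ⇒ exp(X3) = 2
  r2: exp(X4) + (2)·1 = 0 ⇒ exp(X4) = -2
Π_2 = X1 · X3^2 · X4^-2 · X5

["1", "0", "2", "-2", "1", "0"]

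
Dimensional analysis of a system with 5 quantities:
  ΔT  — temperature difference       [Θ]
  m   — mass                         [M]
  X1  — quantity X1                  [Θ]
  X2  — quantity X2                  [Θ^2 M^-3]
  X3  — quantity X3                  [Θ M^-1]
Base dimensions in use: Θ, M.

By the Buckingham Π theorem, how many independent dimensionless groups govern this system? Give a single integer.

Dimensional matrix (Θ×M by ΔT×m×X1×X2×X3):
  Θ: [ 1  0  1  2  1]
  M: [ 0  1  0 -3 -1]
Echelon form has 2 nonzero rows (pivots: ΔT,m)
Π count = n − r = 5 − 2 = 3

3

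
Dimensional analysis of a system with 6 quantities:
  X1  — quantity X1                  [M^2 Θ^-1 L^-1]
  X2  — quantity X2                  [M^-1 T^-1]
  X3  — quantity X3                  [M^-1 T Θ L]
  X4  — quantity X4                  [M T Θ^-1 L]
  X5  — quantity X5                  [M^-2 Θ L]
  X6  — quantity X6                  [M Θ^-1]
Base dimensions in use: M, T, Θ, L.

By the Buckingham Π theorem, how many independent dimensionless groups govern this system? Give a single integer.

3

Exponent matrix [M,T,Θ,L] × [X1,X2,X3,X4,X5,X6]:
  M: [ 2 -1 -1  1 -2  1]
  T: [ 0 -1  1  1  0  0]
  Θ: [-1  0  1 -1  1 -1]
  L: [-1  0  1  1  1  0]
Row reduction gives pivot columns X1,X2,X4; rank = 3
6 vars − rank 3 = 3 Π groups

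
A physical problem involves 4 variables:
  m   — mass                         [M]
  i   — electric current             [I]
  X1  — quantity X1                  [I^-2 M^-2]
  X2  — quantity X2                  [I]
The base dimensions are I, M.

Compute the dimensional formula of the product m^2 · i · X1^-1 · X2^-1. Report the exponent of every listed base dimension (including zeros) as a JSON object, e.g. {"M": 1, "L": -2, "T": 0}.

{"I": 2, "M": 4}

Exponent matrix [I,M] × [m,i,X1,X2]:
  I: [ 0  1 -2  1]
  M: [ 1  0 -2  0]
  [I]: (2)·0+(1)·1+(-1)·-2+(-1)·1 = 2
  [M]: (2)·1+(1)·0+(-1)·-2+(-1)·0 = 4
⇒ I^2 M^4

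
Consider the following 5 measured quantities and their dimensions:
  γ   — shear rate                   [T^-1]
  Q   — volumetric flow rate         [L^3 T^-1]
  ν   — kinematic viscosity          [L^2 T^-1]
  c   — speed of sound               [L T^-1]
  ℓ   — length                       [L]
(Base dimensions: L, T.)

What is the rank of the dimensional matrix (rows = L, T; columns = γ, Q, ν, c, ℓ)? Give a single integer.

Write exponents as rows L,T / cols γ,Q,ν,c,ℓ:
  L: [ 0  3  2  1  1]
  T: [-1 -1 -1 -1  0]
Echelon form has 2 nonzero rows (pivots: γ,Q)

2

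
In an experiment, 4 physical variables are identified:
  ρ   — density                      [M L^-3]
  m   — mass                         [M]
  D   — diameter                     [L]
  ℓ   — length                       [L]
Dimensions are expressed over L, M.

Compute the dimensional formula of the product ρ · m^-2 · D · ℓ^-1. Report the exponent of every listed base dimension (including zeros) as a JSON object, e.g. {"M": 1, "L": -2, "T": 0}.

Dimensional matrix (L×M by ρ×m×D×ℓ):
  L: [-3  0  1  1]
  M: [ 1  1  0  0]
  [L]: (1)·-3+(-2)·0+(1)·1+(-1)·1 = -3
  [M]: (1)·1+(-2)·1+(1)·0+(-1)·0 = -1
⇒ L^-3 M^-1

{"L": -3, "M": -1}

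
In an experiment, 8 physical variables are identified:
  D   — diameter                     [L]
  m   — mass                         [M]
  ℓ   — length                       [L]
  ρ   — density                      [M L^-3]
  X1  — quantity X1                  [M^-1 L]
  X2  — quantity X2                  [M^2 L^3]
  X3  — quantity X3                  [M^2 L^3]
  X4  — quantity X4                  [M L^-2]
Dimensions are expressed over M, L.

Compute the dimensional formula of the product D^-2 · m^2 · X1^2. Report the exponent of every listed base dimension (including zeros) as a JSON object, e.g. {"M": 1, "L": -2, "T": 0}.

{"M": 0, "L": 0}

Write exponents as rows M,L / cols D,m,ℓ,ρ,X1,X2,X3,X4:
  M: [ 0  1  0  1 -1  2  2  1]
  L: [ 1  0  1 -3  1  3  3 -2]
  [M]: (-2)·0+(2)·1+(2)·-1 = 0
  [L]: (-2)·1+(2)·0+(2)·1 = 0
⇒ 1 (dimensionless)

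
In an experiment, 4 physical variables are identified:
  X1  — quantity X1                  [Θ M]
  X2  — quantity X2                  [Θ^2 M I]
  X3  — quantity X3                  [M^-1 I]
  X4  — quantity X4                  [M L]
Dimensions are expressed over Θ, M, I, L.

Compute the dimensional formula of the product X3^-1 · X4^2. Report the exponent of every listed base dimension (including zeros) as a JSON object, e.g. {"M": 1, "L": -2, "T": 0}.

Dimensional matrix (Θ×M×I×L by X1×X2×X3×X4):
  Θ: [ 1  2  0  0]
  M: [ 1  1 -1  1]
  I: [ 0  1  1  0]
  L: [ 0  0  0  1]
  [Θ]: (-1)·0+(2)·0 = 0
  [M]: (-1)·-1+(2)·1 = 3
  [I]: (-1)·1+(2)·0 = -1
  [L]: (-1)·0+(2)·1 = 2
⇒ M^3 I^-1 L^2

{"Θ": 0, "M": 3, "I": -1, "L": 2}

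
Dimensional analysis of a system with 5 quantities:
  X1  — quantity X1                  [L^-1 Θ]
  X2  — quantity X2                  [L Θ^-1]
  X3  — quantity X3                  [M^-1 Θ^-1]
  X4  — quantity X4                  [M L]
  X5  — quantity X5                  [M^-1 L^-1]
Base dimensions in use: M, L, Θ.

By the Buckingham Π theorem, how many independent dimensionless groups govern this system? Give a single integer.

3

Exponent matrix [M,L,Θ] × [X1,X2,X3,X4,X5]:
  M: [ 0  0 -1  1 -1]
  L: [-1  1  0  1 -1]
  Θ: [ 1 -1 -1  0  0]
Row reduction gives pivot columns X1,X3; rank = 2
n=5, r=2 ⇒ 3 dimensionless groups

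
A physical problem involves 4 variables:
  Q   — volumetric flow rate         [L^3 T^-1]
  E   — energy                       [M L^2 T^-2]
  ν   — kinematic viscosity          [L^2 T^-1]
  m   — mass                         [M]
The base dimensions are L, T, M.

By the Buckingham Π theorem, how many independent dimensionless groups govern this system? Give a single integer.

Exponent matrix [L,T,M] × [Q,E,ν,m]:
  L: [ 3  2  2  0]
  T: [-1 -2 -1  0]
  M: [ 0  1  0  1]
Echelon form has 3 nonzero rows (pivots: Q,E,ν)
n=4, r=3 ⇒ 1 dimensionless group

1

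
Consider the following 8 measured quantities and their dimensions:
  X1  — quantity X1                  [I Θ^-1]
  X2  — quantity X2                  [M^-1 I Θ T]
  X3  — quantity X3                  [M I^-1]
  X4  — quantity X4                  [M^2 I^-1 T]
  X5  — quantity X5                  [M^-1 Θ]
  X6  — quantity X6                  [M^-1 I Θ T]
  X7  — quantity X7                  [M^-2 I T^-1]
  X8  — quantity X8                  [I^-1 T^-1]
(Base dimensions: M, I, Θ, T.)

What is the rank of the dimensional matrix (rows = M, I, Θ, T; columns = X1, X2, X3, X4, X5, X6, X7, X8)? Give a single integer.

3

Dimensional matrix (M×I×Θ×T by X1×X2×X3×X4×X5×X6×X7×X8):
  M: [ 0 -1  1  2 -1 -1 -2  0]
  I: [ 1  1 -1 -1  0  1  1 -1]
  Θ: [-1  1  0  0  1  1  0  0]
  T: [ 0  1  0  1  0  1 -1 -1]
Row reduction gives pivot columns X1,X2,X3; rank = 3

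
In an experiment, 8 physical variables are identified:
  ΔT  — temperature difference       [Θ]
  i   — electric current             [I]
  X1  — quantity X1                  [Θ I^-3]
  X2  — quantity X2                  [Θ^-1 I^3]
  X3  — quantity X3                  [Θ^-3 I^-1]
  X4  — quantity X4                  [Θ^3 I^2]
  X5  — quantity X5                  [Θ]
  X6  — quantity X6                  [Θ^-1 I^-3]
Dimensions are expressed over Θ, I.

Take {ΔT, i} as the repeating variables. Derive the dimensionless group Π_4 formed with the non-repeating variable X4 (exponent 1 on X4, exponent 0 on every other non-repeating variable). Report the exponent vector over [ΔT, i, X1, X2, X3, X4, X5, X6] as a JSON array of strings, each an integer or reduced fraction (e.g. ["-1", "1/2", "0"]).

Exponent matrix [Θ,I] × [ΔT,i,X1,X2,X3,X4,X5,X6]:
  Θ: [ 1  0  1 -1 -3  3  1 -1]
  I: [ 0  1 -3  3 -1  2  0 -3]
RREF → pivots at {ΔT,i} ⇒ r = 2
Pivot set = {ΔT,i}, free = {X1,X2,X3,X4,X5,X6}
RREF:
  r0: [   1    0    1   -1   -3    3    1   -1]
  r1: [   0    1   -3    3   -1    2    0   -3]
Fix exponent of X4 at 1, X1 at 0, X2 at 0, X3 at 0, X5 at 0, X6 at 0; solve each RREF row for its pivot's exponent:
  r0: exp(ΔT) + (3)·1 = 0 ⇒ exp(ΔT) = -3
  r1: exp(i) + (2)·1 = 0 ⇒ exp(i) = -2
Π_4 = ΔT^-3 · i^-2 · X4

["-3", "-2", "0", "0", "0", "1", "0", "0"]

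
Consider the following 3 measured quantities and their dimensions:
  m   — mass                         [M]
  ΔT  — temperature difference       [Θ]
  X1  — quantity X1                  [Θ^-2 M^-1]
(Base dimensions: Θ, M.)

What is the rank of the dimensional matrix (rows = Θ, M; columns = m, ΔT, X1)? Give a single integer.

Dimensional matrix (Θ×M by m×ΔT×X1):
  Θ: [ 0  1 -2]
  M: [ 1  0 -1]
Echelon form has 2 nonzero rows (pivots: m,ΔT)

2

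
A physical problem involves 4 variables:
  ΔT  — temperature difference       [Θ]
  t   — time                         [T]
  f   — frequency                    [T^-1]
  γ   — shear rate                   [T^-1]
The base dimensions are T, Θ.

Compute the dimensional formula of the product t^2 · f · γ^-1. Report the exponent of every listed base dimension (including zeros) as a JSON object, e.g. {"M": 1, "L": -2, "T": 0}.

{"T": 2, "Θ": 0}

Exponent matrix [T,Θ] × [ΔT,t,f,γ]:
  T: [ 0  1 -1 -1]
  Θ: [ 1  0  0  0]
  [T]: (2)·1+(1)·-1+(-1)·-1 = 2
  [Θ]: (2)·0+(1)·0+(-1)·0 = 0
⇒ T^2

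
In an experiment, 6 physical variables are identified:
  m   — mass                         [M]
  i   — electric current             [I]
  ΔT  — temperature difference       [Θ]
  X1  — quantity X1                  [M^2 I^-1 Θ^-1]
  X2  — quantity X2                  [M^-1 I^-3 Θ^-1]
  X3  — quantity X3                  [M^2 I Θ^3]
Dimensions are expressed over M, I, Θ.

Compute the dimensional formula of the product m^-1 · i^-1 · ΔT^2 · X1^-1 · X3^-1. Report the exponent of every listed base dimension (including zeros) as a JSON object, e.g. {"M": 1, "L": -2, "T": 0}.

Write exponents as rows M,I,Θ / cols m,i,ΔT,X1,X2,X3:
  M: [ 1  0  0  2 -1  2]
  I: [ 0  1  0 -1 -3  1]
  Θ: [ 0  0  1 -1 -1  3]
  [M]: (-1)·1+(-1)·0+(2)·0+(-1)·2+(-1)·2 = -5
  [I]: (-1)·0+(-1)·1+(2)·0+(-1)·-1+(-1)·1 = -1
  [Θ]: (-1)·0+(-1)·0+(2)·1+(-1)·-1+(-1)·3 = 0
⇒ M^-5 I^-1

{"M": -5, "I": -1, "Θ": 0}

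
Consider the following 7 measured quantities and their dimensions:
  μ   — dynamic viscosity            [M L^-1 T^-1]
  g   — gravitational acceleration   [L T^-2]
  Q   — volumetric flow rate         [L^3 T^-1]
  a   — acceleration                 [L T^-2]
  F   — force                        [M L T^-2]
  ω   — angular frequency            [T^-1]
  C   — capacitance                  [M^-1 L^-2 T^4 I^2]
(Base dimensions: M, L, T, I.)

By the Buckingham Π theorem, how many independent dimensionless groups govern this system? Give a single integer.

3

Write exponents as rows M,L,T,I / cols μ,g,Q,a,F,ω,C:
  M: [ 1  0  0  0  1  0 -1]
  L: [-1  1  3  1  1  0 -2]
  T: [-1 -2 -1 -2 -2 -1  4]
  I: [ 0  0  0  0  0  0  2]
Echelon form has 4 nonzero rows (pivots: μ,g,Q,C)
7 vars − rank 4 = 3 Π groups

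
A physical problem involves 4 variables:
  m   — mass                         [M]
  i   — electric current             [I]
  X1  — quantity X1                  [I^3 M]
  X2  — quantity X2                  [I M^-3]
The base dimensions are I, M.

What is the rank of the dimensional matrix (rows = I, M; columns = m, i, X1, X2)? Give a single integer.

2

Dimensional matrix (I×M by m×i×X1×X2):
  I: [ 0  1  3  1]
  M: [ 1  0  1 -3]
Echelon form has 2 nonzero rows (pivots: m,i)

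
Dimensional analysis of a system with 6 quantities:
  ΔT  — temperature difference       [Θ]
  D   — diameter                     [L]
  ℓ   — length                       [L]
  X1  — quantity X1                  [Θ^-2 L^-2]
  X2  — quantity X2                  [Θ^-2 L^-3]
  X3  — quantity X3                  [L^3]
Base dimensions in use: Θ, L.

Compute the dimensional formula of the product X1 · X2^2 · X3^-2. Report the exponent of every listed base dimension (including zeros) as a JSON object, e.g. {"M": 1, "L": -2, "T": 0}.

Write exponents as rows Θ,L / cols ΔT,D,ℓ,X1,X2,X3:
  Θ: [ 1  0  0 -2 -2  0]
  L: [ 0  1  1 -2 -3  3]
  [Θ]: (1)·-2+(2)·-2+(-2)·0 = -6
  [L]: (1)·-2+(2)·-3+(-2)·3 = -14
⇒ Θ^-6 L^-14

{"Θ": -6, "L": -14}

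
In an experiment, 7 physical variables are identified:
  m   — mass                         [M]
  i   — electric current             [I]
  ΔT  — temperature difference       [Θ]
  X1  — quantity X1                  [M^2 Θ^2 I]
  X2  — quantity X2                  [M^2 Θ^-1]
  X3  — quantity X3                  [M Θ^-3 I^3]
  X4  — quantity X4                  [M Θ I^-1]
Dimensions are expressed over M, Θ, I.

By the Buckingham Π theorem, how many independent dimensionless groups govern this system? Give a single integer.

4

Exponent matrix [M,Θ,I] × [m,i,ΔT,X1,X2,X3,X4]:
  M: [ 1  0  0  2  2  1  1]
  Θ: [ 0  0  1  2 -1 -3  1]
  I: [ 0  1  0  1  0  3 -1]
Row reduction gives pivot columns m,i,ΔT; rank = 3
7 vars − rank 3 = 4 Π groups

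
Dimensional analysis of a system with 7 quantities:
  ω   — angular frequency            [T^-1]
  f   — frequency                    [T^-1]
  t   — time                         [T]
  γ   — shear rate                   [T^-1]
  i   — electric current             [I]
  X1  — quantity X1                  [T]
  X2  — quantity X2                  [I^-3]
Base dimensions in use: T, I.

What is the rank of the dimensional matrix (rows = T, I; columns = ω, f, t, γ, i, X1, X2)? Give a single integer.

2

Dimensional matrix (T×I by ω×f×t×γ×i×X1×X2):
  T: [-1 -1  1 -1  0  1  0]
  I: [ 0  0  0  0  1  0 -3]
RREF → pivots at {ω,i} ⇒ r = 2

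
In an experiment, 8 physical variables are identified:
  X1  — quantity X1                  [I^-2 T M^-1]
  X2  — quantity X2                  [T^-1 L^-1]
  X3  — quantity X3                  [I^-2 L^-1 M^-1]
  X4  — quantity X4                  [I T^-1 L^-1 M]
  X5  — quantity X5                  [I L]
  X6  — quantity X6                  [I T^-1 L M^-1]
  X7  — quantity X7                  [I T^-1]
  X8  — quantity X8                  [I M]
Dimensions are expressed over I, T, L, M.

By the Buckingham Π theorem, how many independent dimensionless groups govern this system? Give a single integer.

Dimensional matrix (I×T×L×M by X1×X2×X3×X4×X5×X6×X7×X8):
  I: [-2  0 -2  1  1  1  1  1]
  T: [ 1 -1  0 -1  0 -1 -1  0]
  L: [ 0 -1 -1 -1  1  1  0  0]
  M: [-1  0 -1  1  0 -1  0  1]
Echelon form has 3 nonzero rows (pivots: X1,X2,X4)
8 vars − rank 3 = 5 Π groups

5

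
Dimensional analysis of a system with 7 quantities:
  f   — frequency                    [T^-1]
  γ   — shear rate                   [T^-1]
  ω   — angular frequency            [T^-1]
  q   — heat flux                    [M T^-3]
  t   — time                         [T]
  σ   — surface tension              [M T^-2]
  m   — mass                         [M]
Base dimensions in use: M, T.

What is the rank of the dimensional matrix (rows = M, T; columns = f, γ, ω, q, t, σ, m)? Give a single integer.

2

Exponent matrix [M,T] × [f,γ,ω,q,t,σ,m]:
  M: [ 0  0  0  1  0  1  1]
  T: [-1 -1 -1 -3  1 -2  0]
Echelon form has 2 nonzero rows (pivots: f,q)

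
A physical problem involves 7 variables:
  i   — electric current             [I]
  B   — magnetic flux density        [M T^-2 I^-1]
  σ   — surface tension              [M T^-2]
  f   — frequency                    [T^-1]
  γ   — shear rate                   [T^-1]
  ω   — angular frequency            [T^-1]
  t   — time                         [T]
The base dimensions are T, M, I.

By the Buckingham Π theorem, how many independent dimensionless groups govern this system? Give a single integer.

Exponent matrix [T,M,I] × [i,B,σ,f,γ,ω,t]:
  T: [ 0 -2 -2 -1 -1 -1  1]
  M: [ 0  1  1  0  0  0  0]
  I: [ 1 -1  0  0  0  0  0]
Echelon form has 3 nonzero rows (pivots: i,B,f)
Π count = n − r = 7 − 3 = 4

4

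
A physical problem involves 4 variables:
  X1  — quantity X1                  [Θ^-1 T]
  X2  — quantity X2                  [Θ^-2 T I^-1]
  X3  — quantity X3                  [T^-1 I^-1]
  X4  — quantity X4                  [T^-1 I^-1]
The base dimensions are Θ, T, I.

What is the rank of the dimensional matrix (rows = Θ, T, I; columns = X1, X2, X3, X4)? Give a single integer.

Dimensional matrix (Θ×T×I by X1×X2×X3×X4):
  Θ: [-1 -2  0  0]
  T: [ 1  1 -1 -1]
  I: [ 0 -1 -1 -1]
Row reduction gives pivot columns X1,X2; rank = 2

2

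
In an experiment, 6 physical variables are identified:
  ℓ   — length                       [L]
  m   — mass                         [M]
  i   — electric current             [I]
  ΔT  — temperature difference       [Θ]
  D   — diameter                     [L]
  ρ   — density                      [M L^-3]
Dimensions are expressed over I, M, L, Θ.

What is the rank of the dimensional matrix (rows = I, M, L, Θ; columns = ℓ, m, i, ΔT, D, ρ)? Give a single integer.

4

Exponent matrix [I,M,L,Θ] × [ℓ,m,i,ΔT,D,ρ]:
  I: [ 0  0  1  0  0  0]
  M: [ 0  1  0  0  0  1]
  L: [ 1  0  0  0  1 -3]
  Θ: [ 0  0  0  1  0  0]
Echelon form has 4 nonzero rows (pivots: ℓ,m,i,ΔT)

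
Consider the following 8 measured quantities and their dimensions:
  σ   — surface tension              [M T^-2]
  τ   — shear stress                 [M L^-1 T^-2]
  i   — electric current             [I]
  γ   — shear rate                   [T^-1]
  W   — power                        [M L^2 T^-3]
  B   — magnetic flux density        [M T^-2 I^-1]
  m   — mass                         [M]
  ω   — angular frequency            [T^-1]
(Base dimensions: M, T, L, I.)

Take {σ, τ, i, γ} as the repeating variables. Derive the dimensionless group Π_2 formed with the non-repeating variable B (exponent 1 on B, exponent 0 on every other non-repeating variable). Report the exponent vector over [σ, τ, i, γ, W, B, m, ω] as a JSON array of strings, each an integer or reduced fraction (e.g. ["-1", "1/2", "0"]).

Write exponents as rows M,T,L,I / cols σ,τ,i,γ,W,B,m,ω:
  M: [ 1  1  0  0  1  1  1  0]
  T: [-2 -2  0 -1 -3 -2  0 -1]
  L: [ 0 -1  0  0  2  0  0  0]
  I: [ 0  0  1  0  0 -1  0  0]
Row reduction gives pivot columns σ,τ,i,γ; rank = 4
Pivot set = {σ,τ,i,γ}, free = {W,B,m,ω}
RREF:
  r0: [   1    0    0    0    3    1    1    0]
  r1: [   0    1    0    0   -2    0    0    0]
  r2: [   0    0    1    0    0   -1    0    0]
  r3: [   0    0    0    1    1    0   -2    1]
Fix exponent of B at 1, W at 0, m at 0, ω at 0; solve each RREF row for its pivot's exponent:
  r0: exp(σ) + (1)·1 = 0 ⇒ exp(σ) = -1
  r1: exp(τ) + (0)·1 = 0 ⇒ exp(τ) = 0
  r2: exp(i) + (-1)·1 = 0 ⇒ exp(i) = 1
  r3: exp(γ) + (0)·1 = 0 ⇒ exp(γ) = 0
Π_2 = σ^-1 · i · B

["-1", "0", "1", "0", "0", "1", "0", "0"]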